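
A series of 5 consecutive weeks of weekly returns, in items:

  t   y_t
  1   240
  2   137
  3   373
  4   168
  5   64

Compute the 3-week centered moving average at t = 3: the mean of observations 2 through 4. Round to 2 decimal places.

226.00

Sum of periods 2–4: 137 + 373 + 168 = 678
Divide by 3: 678 / 3 = 226.00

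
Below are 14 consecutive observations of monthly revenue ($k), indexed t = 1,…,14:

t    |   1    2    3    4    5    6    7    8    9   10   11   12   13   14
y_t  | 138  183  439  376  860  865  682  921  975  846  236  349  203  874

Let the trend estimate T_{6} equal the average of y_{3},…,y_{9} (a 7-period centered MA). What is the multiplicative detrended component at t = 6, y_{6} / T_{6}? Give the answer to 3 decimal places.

Trend T_6 = (439 + 376 + 860 + 865 + 682 + 921 + 975) / 7 = 5118/7 = 731.14286
Ratio to trend: 865 / 731.14286 = 1.183

1.183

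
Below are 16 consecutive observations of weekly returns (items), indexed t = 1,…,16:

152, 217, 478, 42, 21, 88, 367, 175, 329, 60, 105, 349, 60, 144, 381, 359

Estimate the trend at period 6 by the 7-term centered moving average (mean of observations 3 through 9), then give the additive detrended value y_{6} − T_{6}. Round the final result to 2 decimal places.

Trend T_6 = (478 + 42 + 21 + 88 + 367 + 175 + 329) / 7 = 1500/7 = 214.2857
Detrended value: 88 − 214.2857 = -126.29

-126.29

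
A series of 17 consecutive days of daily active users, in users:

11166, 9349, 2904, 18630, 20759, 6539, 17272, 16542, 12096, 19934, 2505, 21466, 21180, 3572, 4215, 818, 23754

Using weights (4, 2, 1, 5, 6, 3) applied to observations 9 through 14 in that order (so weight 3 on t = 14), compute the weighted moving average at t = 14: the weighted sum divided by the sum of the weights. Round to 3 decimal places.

Weighted sum: 4·12096 + 2·19934 + 1·2505 + 5·21466 + 6·21180 + 3·3572 = 48384 + 39868 + 2505 + 107330 + 127080 + 10716 = 335883
Weight total: 4 + 2 + 1 + 5 + 6 + 3 = 21
WMA = 335883 / 21 = 15994.429

15994.429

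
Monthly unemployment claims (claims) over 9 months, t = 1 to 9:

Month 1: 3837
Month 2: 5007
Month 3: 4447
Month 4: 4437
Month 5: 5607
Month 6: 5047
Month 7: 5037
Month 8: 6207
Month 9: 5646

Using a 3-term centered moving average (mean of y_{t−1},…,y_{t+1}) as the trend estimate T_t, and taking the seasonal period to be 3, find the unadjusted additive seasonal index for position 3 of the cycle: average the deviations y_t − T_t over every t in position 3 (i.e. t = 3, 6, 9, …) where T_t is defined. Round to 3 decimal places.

-183.333

Season position 3 occurs at t = 3, 6 (where T_t is defined).
t=3: T_3 = 4630.33333; y_3 − T_3 = 4447 − 4630.33333 = -183.33333
t=6: T_6 = 5230.33333; y_6 − T_6 = 5047 − 5230.33333 = -183.33333
Mean deviation: (-183.33333 + -183.33333) / 2 = -183.333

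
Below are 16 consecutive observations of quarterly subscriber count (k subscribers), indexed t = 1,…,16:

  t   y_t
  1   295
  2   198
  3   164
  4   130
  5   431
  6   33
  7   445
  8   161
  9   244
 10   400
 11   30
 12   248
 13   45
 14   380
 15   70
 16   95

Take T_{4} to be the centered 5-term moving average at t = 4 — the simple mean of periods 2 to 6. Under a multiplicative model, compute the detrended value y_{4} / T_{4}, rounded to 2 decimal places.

Trend T_4 = (198 + 164 + 130 + 431 + 33) / 5 = 956/5 = 191.2000
Ratio to trend: 130 / 191.2000 = 0.68

0.68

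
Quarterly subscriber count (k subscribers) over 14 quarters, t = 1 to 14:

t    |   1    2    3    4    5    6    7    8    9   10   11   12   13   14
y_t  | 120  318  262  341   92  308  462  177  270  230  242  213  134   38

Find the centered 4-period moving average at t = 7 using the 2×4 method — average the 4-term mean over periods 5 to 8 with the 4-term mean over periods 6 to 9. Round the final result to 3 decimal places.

Sum over 5–8: 92 + 308 + 462 + 177 = 1039
Sum over 6–9: 308 + 462 + 177 + 270 = 1217
CMA at t=7 = (1039 + 1217) / (2·4) = 2256 / 8 = 282.000

282.000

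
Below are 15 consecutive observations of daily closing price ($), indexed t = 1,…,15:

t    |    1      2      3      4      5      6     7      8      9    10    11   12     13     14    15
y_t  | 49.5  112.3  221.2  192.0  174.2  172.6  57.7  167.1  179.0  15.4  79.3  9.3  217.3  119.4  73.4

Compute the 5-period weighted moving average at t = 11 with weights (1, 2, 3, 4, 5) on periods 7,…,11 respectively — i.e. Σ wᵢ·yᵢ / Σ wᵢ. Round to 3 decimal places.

Weighted sum: 1·57.7 + 2·167.1 + 3·179.0 + 4·15.4 + 5·79.3 = 57.7 + 334.2 + 537.0 + 61.6 + 396.5 = 1387.0
Weight total: 1 + 2 + 3 + 4 + 5 = 15
WMA = 1387.0 / 15 = 92.467

92.467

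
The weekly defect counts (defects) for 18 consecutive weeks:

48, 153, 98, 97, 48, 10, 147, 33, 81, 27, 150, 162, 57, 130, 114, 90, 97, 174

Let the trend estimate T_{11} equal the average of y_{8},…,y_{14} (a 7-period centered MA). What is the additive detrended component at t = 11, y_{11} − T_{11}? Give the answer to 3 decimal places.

Trend T_11 = (33 + 81 + 27 + 150 + 162 + 57 + 130) / 7 = 640/7 = 91.42857
Detrended value: 150 − 91.42857 = 58.571

58.571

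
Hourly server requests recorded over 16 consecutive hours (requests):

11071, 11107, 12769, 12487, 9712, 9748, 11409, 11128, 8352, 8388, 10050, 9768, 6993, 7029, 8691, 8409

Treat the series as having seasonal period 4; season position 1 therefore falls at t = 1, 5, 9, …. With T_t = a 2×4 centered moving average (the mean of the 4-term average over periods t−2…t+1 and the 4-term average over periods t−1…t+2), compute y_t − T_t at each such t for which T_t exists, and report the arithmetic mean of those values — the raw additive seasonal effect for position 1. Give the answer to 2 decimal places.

-1297.17

Season position 1 occurs at t = 5, 9, 13 (where T_t is defined).
t=5: T_5 = 11009.0000; y_5 − T_5 = 9712 − 11009.0000 = -1297.0000
t=9: T_9 = 9649.3750; y_9 − T_9 = 8352 − 9649.3750 = -1297.3750
t=13: T_13 = 8290.1250; y_13 − T_13 = 6993 − 8290.1250 = -1297.1250
Mean deviation: (-1297.0000 + -1297.3750 + -1297.1250) / 3 = -1297.17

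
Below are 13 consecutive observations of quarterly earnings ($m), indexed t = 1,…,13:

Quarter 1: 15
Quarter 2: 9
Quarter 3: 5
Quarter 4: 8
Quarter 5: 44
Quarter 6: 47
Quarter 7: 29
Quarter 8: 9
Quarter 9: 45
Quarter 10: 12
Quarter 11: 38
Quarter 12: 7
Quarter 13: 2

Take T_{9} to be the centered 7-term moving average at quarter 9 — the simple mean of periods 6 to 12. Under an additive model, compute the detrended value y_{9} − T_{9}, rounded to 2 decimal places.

Trend T_9 = (47 + 29 + 9 + 45 + 12 + 38 + 7) / 7 = 187/7 = 26.7143
Detrended value: 45 − 26.7143 = 18.29

18.29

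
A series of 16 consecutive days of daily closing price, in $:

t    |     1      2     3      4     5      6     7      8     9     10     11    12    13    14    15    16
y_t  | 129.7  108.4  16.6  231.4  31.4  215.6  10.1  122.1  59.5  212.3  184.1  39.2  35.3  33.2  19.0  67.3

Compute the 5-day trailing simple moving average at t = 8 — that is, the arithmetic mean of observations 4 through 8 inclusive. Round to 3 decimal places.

Sum of periods 4–8: 231.4 + 31.4 + 215.6 + 10.1 + 122.1 = 610.6
Divide by 5: 610.6 / 5 = 122.120

122.120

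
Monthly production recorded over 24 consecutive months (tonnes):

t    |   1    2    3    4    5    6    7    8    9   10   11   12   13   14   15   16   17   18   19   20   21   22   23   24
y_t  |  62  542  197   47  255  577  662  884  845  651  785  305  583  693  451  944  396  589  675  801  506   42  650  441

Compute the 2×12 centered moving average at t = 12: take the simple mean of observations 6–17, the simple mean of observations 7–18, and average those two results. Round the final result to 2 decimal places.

Sum over 6–17: 577 + 662 + 884 + 845 + 651 + 785 + 305 + 583 + 693 + 451 + 944 + 396 = 7776
Sum over 7–18: 662 + 884 + 845 + 651 + 785 + 305 + 583 + 693 + 451 + 944 + 396 + 589 = 7788
CMA at t=12 = (7776 + 7788) / (2·12) = 15564 / 24 = 648.50

648.50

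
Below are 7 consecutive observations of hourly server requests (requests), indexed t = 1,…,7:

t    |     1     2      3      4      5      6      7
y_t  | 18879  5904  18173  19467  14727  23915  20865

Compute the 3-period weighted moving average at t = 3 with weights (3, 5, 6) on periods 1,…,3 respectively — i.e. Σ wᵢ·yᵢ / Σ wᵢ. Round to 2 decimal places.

13942.50

Weighted sum: 3·18879 + 5·5904 + 6·18173 = 56637 + 29520 + 109038 = 195195
Weight total: 3 + 5 + 6 = 14
WMA = 195195 / 14 = 13942.50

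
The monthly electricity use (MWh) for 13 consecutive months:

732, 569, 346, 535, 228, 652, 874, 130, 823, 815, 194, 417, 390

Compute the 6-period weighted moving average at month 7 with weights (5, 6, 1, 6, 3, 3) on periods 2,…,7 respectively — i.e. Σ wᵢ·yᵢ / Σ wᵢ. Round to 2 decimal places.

475.08

Weighted sum: 5·569 + 6·346 + 1·535 + 6·228 + 3·652 + 3·874 = 2845 + 2076 + 535 + 1368 + 1956 + 2622 = 11402
Weight total: 5 + 6 + 1 + 6 + 3 + 3 = 24
WMA = 11402 / 24 = 475.08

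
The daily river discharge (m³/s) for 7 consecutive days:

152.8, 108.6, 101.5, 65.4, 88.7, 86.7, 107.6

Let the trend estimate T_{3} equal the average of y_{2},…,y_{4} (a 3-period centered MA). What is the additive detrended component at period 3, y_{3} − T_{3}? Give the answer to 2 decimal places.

9.67

Trend T_3 = (108.6 + 101.5 + 65.4) / 3 = 275.5/3 = 91.8333
Detrended value: 101.5 − 91.8333 = 9.67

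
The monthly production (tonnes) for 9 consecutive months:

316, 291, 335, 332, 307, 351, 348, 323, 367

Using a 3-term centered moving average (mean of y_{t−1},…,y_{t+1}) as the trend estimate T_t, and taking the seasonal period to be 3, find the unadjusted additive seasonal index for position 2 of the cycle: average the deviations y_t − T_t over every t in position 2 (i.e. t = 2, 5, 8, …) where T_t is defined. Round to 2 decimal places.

-23.00

Season position 2 occurs at t = 2, 5, 8 (where T_t is defined).
t=2: T_2 = 314.0000; y_2 − T_2 = 291 − 314.0000 = -23.0000
t=5: T_5 = 330.0000; y_5 − T_5 = 307 − 330.0000 = -23.0000
t=8: T_8 = 346.0000; y_8 − T_8 = 323 − 346.0000 = -23.0000
Mean deviation: (-23.0000 + -23.0000 + -23.0000) / 3 = -23.00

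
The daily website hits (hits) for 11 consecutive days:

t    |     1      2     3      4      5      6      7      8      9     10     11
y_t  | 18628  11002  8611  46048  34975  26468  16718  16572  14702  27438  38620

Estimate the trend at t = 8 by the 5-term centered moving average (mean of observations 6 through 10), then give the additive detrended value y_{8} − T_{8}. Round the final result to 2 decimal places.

-3807.60

Trend T_8 = (26468 + 16718 + 16572 + 14702 + 27438) / 5 = 101898/5 = 20379.6000
Detrended value: 16572 − 20379.6000 = -3807.60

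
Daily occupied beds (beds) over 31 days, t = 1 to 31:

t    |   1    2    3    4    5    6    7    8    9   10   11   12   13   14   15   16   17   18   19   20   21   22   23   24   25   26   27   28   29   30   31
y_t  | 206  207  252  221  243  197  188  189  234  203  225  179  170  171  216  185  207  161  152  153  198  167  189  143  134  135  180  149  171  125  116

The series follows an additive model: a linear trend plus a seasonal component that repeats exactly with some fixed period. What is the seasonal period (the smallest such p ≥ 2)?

First differences y_{t+1} − y_t: 1, 45, -31, 22, -46, -9, 1, 45, -31, 22, -46, -9, 1, 45, …
The difference pattern repeats every 6 terms and not for any smaller step, so p = 6.

6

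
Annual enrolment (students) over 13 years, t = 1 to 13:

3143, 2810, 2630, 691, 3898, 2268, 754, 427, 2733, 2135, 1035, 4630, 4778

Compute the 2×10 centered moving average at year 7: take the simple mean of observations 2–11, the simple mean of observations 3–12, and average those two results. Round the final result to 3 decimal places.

2029.100

Sum over 2–11: 2810 + 2630 + 691 + 3898 + 2268 + 754 + 427 + 2733 + 2135 + 1035 = 19381
Sum over 3–12: 2630 + 691 + 3898 + 2268 + 754 + 427 + 2733 + 2135 + 1035 + 4630 = 21201
CMA at t=7 = (19381 + 21201) / (2·10) = 40582 / 20 = 2029.100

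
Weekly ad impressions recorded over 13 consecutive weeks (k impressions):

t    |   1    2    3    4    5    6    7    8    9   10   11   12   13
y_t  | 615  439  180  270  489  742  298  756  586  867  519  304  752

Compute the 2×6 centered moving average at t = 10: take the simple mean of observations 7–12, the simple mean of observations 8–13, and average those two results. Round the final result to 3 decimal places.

Sum over 7–12: 298 + 756 + 586 + 867 + 519 + 304 = 3330
Sum over 8–13: 756 + 586 + 867 + 519 + 304 + 752 = 3784
CMA at t=10 = (3330 + 3784) / (2·6) = 7114 / 12 = 592.833

592.833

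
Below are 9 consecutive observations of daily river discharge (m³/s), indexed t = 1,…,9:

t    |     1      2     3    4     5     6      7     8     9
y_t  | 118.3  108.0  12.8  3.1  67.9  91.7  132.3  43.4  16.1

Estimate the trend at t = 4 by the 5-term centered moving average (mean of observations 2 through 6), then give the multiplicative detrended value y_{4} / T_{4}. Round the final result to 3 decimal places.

0.055

Trend T_4 = (108.0 + 12.8 + 3.1 + 67.9 + 91.7) / 5 = 283.5/5 = 56.70000
Ratio to trend: 3.1 / 56.70000 = 0.055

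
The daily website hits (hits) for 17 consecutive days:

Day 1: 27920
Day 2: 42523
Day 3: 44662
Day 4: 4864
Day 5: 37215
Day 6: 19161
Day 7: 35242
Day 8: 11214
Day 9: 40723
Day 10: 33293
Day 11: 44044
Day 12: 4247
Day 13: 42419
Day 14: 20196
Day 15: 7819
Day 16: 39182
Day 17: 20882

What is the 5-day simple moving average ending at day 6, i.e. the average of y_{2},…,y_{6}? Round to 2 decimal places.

Sum of periods 2–6: 42523 + 44662 + 4864 + 37215 + 19161 = 148425
Divide by 5: 148425 / 5 = 29685.00

29685.00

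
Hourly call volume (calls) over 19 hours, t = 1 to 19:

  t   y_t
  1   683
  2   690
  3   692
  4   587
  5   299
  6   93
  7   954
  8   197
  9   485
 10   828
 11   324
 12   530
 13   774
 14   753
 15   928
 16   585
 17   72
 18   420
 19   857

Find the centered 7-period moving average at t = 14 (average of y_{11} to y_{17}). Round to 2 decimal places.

Sum of periods 11–17: 324 + 530 + 774 + 753 + 928 + 585 + 72 = 3966
Divide by 7: 3966 / 7 = 566.57

566.57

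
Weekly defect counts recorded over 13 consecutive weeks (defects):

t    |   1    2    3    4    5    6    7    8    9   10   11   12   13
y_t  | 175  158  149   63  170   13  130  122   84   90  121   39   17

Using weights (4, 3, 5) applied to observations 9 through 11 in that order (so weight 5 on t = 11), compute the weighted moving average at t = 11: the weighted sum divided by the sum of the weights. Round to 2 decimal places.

Weighted sum: 4·84 + 3·90 + 5·121 = 336 + 270 + 605 = 1211
Weight total: 4 + 3 + 5 = 12
WMA = 1211 / 12 = 100.92

100.92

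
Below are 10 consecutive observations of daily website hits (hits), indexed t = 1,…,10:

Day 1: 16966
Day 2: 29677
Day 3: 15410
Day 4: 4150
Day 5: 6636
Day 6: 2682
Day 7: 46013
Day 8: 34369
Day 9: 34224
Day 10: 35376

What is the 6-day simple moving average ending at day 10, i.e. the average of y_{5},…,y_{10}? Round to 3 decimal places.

26550.000

Sum of periods 5–10: 6636 + 2682 + 46013 + 34369 + 34224 + 35376 = 159300
Divide by 6: 159300 / 6 = 26550.000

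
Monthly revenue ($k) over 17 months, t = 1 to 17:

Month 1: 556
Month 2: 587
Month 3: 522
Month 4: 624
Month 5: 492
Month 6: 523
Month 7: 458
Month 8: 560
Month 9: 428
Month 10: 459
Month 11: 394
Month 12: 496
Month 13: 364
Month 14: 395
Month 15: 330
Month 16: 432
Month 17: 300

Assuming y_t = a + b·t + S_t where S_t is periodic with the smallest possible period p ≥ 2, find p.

First differences y_{t+1} − y_t: 31, -65, 102, -132, 31, -65, 102, -132, 31, -65, …
The difference pattern repeats every 4 terms and not for any smaller step, so p = 4.

4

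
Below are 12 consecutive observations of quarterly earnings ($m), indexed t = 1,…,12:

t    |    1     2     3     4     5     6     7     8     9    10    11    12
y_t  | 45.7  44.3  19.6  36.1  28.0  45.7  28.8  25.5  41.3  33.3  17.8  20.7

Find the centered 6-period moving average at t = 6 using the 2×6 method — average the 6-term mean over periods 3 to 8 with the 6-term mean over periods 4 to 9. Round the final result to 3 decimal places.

Sum over 3–8: 19.6 + 36.1 + 28.0 + 45.7 + 28.8 + 25.5 = 183.7
Sum over 4–9: 36.1 + 28.0 + 45.7 + 28.8 + 25.5 + 41.3 = 205.4
CMA at t=6 = (183.7 + 205.4) / (2·6) = 389.1 / 12 = 32.425

32.425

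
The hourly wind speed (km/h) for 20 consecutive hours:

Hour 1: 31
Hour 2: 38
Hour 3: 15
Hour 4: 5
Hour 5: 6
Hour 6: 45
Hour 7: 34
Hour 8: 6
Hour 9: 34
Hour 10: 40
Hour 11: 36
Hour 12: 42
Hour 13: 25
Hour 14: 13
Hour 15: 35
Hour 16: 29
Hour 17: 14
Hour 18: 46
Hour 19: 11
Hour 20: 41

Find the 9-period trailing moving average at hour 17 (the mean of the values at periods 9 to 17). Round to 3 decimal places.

Sum of periods 9–17: 34 + 40 + 36 + 42 + 25 + 13 + 35 + 29 + 14 = 268
Divide by 9: 268 / 9 = 29.778

29.778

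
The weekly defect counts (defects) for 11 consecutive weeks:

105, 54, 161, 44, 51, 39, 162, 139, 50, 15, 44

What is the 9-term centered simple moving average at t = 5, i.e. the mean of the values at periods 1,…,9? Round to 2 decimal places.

Sum of periods 1–9: 105 + 54 + 161 + 44 + 51 + 39 + 162 + 139 + 50 = 805
Divide by 9: 805 / 9 = 89.44

89.44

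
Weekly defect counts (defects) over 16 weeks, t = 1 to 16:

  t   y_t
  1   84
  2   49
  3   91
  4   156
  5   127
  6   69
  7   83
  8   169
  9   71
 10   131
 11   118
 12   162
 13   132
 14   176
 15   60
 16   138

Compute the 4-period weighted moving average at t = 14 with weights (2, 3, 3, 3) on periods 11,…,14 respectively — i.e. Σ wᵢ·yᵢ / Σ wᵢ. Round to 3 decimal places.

149.636

Weighted sum: 2·118 + 3·162 + 3·132 + 3·176 = 236 + 486 + 396 + 528 = 1646
Weight total: 2 + 3 + 3 + 3 = 11
WMA = 1646 / 11 = 149.636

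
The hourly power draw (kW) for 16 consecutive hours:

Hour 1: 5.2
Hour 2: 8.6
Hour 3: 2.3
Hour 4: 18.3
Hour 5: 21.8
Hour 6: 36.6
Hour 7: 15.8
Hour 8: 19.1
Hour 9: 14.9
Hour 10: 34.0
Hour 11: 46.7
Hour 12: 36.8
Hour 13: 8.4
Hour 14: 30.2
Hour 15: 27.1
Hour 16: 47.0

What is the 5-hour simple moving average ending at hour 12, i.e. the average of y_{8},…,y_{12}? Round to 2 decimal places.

Sum of periods 8–12: 19.1 + 14.9 + 34.0 + 46.7 + 36.8 = 151.5
Divide by 5: 151.5 / 5 = 30.30

30.30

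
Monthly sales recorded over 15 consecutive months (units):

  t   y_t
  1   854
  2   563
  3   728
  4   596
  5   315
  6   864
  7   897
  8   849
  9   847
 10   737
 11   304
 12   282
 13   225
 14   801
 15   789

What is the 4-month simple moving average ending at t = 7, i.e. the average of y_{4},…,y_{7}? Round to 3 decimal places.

668.000

Sum of periods 4–7: 596 + 315 + 864 + 897 = 2672
Divide by 4: 2672 / 4 = 668.000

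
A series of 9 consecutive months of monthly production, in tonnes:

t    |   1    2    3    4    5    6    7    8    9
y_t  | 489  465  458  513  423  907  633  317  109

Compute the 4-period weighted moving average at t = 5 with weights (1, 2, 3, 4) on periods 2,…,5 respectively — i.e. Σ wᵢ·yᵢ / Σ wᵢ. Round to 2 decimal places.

Weighted sum: 1·465 + 2·458 + 3·513 + 4·423 = 465 + 916 + 1539 + 1692 = 4612
Weight total: 1 + 2 + 3 + 4 = 10
WMA = 4612 / 10 = 461.20

461.20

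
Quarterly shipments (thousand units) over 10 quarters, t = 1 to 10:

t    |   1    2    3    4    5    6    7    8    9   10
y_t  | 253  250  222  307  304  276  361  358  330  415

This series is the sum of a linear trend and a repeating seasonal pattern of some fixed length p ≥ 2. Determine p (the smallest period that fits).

First differences y_{t+1} − y_t: -3, -28, 85, -3, -28, 85, -3, -28, …
The difference pattern repeats every 3 terms and not for any smaller step, so p = 3.

3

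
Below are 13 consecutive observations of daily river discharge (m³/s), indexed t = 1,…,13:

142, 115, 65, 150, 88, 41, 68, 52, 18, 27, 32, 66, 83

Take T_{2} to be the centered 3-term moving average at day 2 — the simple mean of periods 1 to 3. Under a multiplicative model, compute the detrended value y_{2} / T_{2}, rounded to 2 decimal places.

1.07

Trend T_2 = (142 + 115 + 65) / 3 = 322/3 = 107.3333
Ratio to trend: 115 / 107.3333 = 1.07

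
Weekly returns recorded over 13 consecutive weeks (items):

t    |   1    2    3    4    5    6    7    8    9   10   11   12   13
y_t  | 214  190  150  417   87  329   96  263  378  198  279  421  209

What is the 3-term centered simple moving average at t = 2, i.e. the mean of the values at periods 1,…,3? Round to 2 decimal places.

184.67

Sum of periods 1–3: 214 + 190 + 150 = 554
Divide by 3: 554 / 3 = 184.67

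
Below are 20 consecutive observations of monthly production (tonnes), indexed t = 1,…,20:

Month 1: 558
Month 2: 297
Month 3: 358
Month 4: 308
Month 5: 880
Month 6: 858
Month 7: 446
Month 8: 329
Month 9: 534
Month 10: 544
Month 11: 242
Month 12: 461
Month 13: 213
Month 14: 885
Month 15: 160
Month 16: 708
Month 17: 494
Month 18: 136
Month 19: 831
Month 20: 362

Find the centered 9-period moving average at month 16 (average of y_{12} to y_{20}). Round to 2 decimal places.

472.22

Sum of periods 12–20: 461 + 213 + 885 + 160 + 708 + 494 + 136 + 831 + 362 = 4250
Divide by 9: 4250 / 9 = 472.22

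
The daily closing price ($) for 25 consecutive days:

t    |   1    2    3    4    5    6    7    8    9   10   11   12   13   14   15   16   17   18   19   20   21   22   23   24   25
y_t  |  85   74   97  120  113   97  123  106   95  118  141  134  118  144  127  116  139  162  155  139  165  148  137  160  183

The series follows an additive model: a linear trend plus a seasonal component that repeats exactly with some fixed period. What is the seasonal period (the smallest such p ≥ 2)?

7

First differences y_{t+1} − y_t: -11, 23, 23, -7, -16, 26, -17, -11, 23, 23, -7, -16, 26, -17, -11, 23, …
The difference pattern repeats every 7 terms and not for any smaller step, so p = 7.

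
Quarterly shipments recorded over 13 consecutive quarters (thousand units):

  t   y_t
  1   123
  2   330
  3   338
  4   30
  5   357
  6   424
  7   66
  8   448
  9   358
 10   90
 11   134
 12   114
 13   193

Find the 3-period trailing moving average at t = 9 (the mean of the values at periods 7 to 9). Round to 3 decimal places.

290.667

Sum of periods 7–9: 66 + 448 + 358 = 872
Divide by 3: 872 / 3 = 290.667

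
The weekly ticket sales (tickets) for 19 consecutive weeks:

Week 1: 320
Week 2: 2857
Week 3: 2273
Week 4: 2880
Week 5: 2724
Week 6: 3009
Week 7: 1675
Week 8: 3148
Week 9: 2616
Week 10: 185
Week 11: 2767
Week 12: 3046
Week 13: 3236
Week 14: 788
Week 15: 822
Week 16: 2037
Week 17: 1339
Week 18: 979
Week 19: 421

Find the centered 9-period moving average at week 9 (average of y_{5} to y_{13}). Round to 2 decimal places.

2489.56

Sum of periods 5–13: 2724 + 3009 + 1675 + 3148 + 2616 + 185 + 2767 + 3046 + 3236 = 22406
Divide by 9: 22406 / 9 = 2489.56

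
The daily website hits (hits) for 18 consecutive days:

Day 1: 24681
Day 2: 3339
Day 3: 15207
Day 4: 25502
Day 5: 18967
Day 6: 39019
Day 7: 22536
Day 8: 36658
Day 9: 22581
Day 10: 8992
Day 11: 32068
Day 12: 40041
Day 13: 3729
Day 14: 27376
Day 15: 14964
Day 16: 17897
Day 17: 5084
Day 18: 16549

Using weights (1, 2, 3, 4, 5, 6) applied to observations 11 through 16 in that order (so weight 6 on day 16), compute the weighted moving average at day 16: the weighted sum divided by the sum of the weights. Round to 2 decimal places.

19763.95

Weighted sum: 1·32068 + 2·40041 + 3·3729 + 4·27376 + 5·14964 + 6·17897 = 32068 + 80082 + 11187 + 109504 + 74820 + 107382 = 415043
Weight total: 1 + 2 + 3 + 4 + 5 + 6 = 21
WMA = 415043 / 21 = 19763.95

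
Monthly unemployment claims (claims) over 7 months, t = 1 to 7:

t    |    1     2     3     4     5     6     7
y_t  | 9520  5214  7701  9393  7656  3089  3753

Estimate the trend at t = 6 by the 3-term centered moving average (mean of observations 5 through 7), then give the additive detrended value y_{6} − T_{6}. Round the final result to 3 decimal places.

Trend T_6 = (7656 + 3089 + 3753) / 3 = 14498/3 = 4832.66667
Detrended value: 3089 − 4832.66667 = -1743.667

-1743.667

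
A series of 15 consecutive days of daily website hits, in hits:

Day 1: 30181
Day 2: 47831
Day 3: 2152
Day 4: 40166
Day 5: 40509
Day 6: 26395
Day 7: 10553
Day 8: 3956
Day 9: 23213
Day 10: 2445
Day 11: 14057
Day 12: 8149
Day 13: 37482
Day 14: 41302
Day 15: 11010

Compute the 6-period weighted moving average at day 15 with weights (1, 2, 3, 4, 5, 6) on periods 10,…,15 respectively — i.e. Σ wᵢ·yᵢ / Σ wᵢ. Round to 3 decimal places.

Weighted sum: 1·2445 + 2·14057 + 3·8149 + 4·37482 + 5·41302 + 6·11010 = 2445 + 28114 + 24447 + 149928 + 206510 + 66060 = 477504
Weight total: 1 + 2 + 3 + 4 + 5 + 6 = 21
WMA = 477504 / 21 = 22738.286

22738.286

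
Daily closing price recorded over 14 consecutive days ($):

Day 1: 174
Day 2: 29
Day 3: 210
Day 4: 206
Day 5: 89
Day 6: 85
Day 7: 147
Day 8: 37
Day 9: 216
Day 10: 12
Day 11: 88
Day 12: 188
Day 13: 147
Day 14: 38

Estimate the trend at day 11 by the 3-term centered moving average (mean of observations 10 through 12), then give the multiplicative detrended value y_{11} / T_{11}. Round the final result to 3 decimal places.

Trend T_11 = (12 + 88 + 188) / 3 = 288/3 = 96.00000
Ratio to trend: 88 / 96.00000 = 0.917

0.917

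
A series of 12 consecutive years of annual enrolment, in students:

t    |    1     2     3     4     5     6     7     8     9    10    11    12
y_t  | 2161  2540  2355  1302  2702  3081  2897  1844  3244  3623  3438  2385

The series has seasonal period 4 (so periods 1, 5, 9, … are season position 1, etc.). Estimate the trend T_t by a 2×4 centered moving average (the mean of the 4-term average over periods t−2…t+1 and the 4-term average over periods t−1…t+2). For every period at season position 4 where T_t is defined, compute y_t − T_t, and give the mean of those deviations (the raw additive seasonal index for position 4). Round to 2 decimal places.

Season position 4 occurs at t = 4, 8 (where T_t is defined).
t=4: T_4 = 2292.3750; y_4 − T_4 = 1302 − 2292.3750 = -990.3750
t=8: T_8 = 2834.2500; y_8 − T_8 = 1844 − 2834.2500 = -990.2500
Mean deviation: (-990.3750 + -990.2500) / 2 = -990.31

-990.31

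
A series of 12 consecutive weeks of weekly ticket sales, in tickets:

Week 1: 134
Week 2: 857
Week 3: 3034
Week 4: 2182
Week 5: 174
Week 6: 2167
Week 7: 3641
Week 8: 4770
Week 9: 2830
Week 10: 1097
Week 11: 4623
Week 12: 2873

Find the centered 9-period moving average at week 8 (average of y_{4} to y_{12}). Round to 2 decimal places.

Sum of periods 4–12: 2182 + 174 + 2167 + 3641 + 4770 + 2830 + 1097 + 4623 + 2873 = 24357
Divide by 9: 24357 / 9 = 2706.33

2706.33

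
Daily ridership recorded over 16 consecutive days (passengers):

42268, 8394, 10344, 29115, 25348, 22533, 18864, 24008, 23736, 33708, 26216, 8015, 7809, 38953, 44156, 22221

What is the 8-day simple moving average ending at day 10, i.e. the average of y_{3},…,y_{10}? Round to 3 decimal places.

23457.000

Sum of periods 3–10: 10344 + 29115 + 25348 + 22533 + 18864 + 24008 + 23736 + 33708 = 187656
Divide by 8: 187656 / 8 = 23457.000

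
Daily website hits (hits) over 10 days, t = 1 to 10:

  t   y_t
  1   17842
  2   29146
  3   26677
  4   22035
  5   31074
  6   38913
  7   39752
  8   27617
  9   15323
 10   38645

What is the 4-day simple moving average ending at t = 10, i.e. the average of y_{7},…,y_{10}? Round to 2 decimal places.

30334.25

Sum of periods 7–10: 39752 + 27617 + 15323 + 38645 = 121337
Divide by 4: 121337 / 4 = 30334.25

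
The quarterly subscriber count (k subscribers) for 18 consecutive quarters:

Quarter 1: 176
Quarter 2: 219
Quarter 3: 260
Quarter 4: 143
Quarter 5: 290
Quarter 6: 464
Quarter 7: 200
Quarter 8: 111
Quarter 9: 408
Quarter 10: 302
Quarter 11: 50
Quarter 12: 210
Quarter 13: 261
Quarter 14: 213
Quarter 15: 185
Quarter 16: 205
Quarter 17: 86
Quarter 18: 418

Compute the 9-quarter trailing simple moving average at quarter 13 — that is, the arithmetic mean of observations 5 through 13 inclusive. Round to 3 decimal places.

Sum of periods 5–13: 290 + 464 + 200 + 111 + 408 + 302 + 50 + 210 + 261 = 2296
Divide by 9: 2296 / 9 = 255.111

255.111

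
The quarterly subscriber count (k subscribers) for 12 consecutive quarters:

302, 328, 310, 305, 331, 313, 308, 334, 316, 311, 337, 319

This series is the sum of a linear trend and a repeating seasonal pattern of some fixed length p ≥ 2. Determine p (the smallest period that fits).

3

First differences y_{t+1} − y_t: 26, -18, -5, 26, -18, -5, 26, -18, …
The difference pattern repeats every 3 terms and not for any smaller step, so p = 3.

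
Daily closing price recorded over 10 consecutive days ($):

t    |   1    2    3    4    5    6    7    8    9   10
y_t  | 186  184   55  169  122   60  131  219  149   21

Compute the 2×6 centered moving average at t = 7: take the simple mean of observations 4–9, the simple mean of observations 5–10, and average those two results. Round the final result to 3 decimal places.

Sum over 4–9: 169 + 122 + 60 + 131 + 219 + 149 = 850
Sum over 5–10: 122 + 60 + 131 + 219 + 149 + 21 = 702
CMA at t=7 = (850 + 702) / (2·6) = 1552 / 12 = 129.333

129.333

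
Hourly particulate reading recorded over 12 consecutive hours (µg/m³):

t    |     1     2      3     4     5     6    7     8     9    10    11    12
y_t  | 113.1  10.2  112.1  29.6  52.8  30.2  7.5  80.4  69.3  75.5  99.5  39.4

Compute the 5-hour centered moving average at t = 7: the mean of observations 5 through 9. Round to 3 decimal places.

Sum of periods 5–9: 52.8 + 30.2 + 7.5 + 80.4 + 69.3 = 240.2
Divide by 5: 240.2 / 5 = 48.040

48.040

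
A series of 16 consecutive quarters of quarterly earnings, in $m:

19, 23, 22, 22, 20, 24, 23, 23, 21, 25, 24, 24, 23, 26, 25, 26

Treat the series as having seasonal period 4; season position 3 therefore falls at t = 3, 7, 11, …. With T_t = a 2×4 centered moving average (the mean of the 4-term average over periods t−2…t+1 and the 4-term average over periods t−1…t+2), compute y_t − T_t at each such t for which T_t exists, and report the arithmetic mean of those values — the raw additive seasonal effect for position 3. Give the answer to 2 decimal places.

Season position 3 occurs at t = 3, 7, 11 (where T_t is defined).
t=3: T_3 = 21.6250; y_3 − T_3 = 22 − 21.6250 = 0.3750
t=7: T_7 = 22.6250; y_7 − T_7 = 23 − 22.6250 = 0.3750
t=11: T_11 = 23.7500; y_11 − T_11 = 24 − 23.7500 = 0.2500
Mean deviation: (0.3750 + 0.3750 + 0.2500) / 3 = 0.33

0.33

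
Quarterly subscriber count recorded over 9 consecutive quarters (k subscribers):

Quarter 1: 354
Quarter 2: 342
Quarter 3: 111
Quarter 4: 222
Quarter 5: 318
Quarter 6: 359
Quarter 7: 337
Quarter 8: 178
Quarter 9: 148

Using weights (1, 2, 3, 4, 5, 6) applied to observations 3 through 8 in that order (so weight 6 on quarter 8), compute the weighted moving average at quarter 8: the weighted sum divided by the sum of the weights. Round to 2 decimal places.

Weighted sum: 1·111 + 2·222 + 3·318 + 4·359 + 5·337 + 6·178 = 111 + 444 + 954 + 1436 + 1685 + 1068 = 5698
Weight total: 1 + 2 + 3 + 4 + 5 + 6 = 21
WMA = 5698 / 21 = 271.33

271.33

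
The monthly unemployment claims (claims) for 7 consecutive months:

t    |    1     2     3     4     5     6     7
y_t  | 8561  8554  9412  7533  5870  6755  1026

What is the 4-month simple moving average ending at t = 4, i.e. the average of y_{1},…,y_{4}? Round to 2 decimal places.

Sum of periods 1–4: 8561 + 8554 + 9412 + 7533 = 34060
Divide by 4: 34060 / 4 = 8515.00

8515.00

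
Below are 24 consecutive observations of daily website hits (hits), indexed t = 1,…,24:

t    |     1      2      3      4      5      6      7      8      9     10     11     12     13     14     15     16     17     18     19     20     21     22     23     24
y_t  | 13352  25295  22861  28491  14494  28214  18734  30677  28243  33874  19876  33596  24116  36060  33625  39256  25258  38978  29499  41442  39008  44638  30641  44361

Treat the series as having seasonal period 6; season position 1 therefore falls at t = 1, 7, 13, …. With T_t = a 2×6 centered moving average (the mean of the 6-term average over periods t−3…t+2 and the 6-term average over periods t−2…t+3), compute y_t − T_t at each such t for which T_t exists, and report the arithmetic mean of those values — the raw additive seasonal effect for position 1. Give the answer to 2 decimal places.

Season position 1 occurs at t = 7, 13, 19 (where T_t is defined).
t=7: T_7 = 25257.4167; y_7 − T_7 = 18734 − 25257.4167 = -6523.4167
t=13: T_13 = 30639.6667; y_13 − T_13 = 24116 − 30639.6667 = -6523.6667
t=19: T_19 = 36022.0000; y_19 − T_19 = 29499 − 36022.0000 = -6523.0000
Mean deviation: (-6523.4167 + -6523.6667 + -6523.0000) / 3 = -6523.36

-6523.36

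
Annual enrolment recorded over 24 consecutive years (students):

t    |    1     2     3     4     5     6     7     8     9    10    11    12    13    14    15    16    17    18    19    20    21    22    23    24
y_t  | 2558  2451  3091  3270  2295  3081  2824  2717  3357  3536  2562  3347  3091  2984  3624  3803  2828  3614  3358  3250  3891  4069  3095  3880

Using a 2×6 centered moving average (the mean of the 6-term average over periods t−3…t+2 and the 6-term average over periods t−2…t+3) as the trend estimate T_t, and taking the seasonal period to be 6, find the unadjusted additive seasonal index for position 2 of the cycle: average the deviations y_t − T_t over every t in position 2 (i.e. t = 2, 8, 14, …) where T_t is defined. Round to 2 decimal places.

-273.61

Season position 2 occurs at t = 8, 14, 20 (where T_t is defined).
t=8: T_8 = 2990.5833; y_8 − T_8 = 2717 − 2990.5833 = -273.5833
t=14: T_14 = 3257.3333; y_14 − T_14 = 2984 − 3257.3333 = -273.3333
t=20: T_20 = 3523.9167; y_20 − T_20 = 3250 − 3523.9167 = -273.9167
Mean deviation: (-273.5833 + -273.3333 + -273.9167) / 3 = -273.61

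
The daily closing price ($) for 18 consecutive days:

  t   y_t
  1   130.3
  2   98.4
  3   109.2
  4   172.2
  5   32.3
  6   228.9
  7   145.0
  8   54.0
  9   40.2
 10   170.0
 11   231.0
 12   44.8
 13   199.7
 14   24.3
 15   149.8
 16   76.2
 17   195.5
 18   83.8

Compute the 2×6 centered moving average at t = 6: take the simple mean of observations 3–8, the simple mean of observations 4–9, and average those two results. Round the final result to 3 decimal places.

117.850

Sum over 3–8: 109.2 + 172.2 + 32.3 + 228.9 + 145.0 + 54.0 = 741.6
Sum over 4–9: 172.2 + 32.3 + 228.9 + 145.0 + 54.0 + 40.2 = 672.6
CMA at t=6 = (741.6 + 672.6) / (2·6) = 1414.2 / 12 = 117.850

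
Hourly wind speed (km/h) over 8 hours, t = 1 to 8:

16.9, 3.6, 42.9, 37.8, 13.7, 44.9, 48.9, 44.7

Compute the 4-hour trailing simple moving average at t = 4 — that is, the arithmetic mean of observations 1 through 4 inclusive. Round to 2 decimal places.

25.30

Sum of periods 1–4: 16.9 + 3.6 + 42.9 + 37.8 = 101.2
Divide by 4: 101.2 / 4 = 25.30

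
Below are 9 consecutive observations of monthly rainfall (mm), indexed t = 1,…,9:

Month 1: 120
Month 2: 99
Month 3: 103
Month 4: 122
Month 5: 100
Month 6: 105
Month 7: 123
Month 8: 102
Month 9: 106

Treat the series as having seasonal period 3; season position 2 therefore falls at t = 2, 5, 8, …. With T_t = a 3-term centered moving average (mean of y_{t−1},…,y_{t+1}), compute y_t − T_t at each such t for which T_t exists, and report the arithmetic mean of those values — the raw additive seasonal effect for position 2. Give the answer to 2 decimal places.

Season position 2 occurs at t = 2, 5, 8 (where T_t is defined).
t=2: T_2 = 107.3333; y_2 − T_2 = 99 − 107.3333 = -8.3333
t=5: T_5 = 109.0000; y_5 − T_5 = 100 − 109.0000 = -9.0000
t=8: T_8 = 110.3333; y_8 − T_8 = 102 − 110.3333 = -8.3333
Mean deviation: (-8.3333 + -9.0000 + -8.3333) / 3 = -8.56

-8.56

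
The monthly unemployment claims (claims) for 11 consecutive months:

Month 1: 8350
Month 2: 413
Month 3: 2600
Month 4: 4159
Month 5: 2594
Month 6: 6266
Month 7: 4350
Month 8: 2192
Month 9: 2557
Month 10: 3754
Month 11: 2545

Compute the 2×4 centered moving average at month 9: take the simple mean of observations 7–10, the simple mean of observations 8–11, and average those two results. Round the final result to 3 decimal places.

Sum over 7–10: 4350 + 2192 + 2557 + 3754 = 12853
Sum over 8–11: 2192 + 2557 + 3754 + 2545 = 11048
CMA at t=9 = (12853 + 11048) / (2·4) = 23901 / 8 = 2987.625

2987.625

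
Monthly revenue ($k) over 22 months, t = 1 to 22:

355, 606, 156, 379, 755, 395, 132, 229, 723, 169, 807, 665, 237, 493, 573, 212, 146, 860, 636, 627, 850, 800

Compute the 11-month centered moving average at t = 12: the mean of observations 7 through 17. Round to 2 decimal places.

Sum of periods 7–17: 132 + 229 + 723 + 169 + 807 + 665 + 237 + 493 + 573 + 212 + 146 = 4386
Divide by 11: 4386 / 11 = 398.73

398.73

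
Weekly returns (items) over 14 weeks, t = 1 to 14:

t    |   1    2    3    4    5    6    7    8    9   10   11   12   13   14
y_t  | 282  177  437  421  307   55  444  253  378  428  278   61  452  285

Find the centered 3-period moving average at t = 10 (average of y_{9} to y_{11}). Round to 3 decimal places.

Sum of periods 9–11: 378 + 428 + 278 = 1084
Divide by 3: 1084 / 3 = 361.333

361.333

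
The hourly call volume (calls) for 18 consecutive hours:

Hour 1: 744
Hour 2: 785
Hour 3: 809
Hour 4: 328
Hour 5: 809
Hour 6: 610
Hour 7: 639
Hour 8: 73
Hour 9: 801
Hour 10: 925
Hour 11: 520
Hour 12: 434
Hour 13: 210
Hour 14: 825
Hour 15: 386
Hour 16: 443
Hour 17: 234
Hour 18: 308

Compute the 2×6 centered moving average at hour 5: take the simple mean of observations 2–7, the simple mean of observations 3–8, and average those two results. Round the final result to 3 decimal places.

Sum over 2–7: 785 + 809 + 328 + 809 + 610 + 639 = 3980
Sum over 3–8: 809 + 328 + 809 + 610 + 639 + 73 = 3268
CMA at t=5 = (3980 + 3268) / (2·6) = 7248 / 12 = 604.000

604.000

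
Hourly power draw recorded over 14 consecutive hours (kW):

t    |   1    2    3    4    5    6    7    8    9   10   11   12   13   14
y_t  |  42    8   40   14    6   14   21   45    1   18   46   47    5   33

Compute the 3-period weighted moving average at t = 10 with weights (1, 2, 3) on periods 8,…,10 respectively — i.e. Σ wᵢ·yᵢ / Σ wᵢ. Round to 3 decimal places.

16.833

Weighted sum: 1·45 + 2·1 + 3·18 = 45 + 2 + 54 = 101
Weight total: 1 + 2 + 3 = 6
WMA = 101 / 6 = 16.833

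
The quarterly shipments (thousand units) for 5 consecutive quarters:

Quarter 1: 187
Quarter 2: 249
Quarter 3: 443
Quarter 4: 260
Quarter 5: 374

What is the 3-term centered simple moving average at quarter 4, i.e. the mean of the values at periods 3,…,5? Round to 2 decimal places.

Sum of periods 3–5: 443 + 260 + 374 = 1077
Divide by 3: 1077 / 3 = 359.00

359.00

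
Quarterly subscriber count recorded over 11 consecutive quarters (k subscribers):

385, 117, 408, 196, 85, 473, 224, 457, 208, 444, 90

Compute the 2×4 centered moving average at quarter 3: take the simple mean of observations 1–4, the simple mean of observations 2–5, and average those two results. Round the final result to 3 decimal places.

239.000

Sum over 1–4: 385 + 117 + 408 + 196 = 1106
Sum over 2–5: 117 + 408 + 196 + 85 = 806
CMA at t=3 = (1106 + 806) / (2·4) = 1912 / 8 = 239.000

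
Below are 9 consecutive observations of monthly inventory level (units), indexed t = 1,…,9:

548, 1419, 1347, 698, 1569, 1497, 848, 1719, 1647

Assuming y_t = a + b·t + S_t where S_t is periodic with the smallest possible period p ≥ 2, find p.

3

First differences y_{t+1} − y_t: 871, -72, -649, 871, -72, -649, 871, -72, …
The difference pattern repeats every 3 terms and not for any smaller step, so p = 3.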